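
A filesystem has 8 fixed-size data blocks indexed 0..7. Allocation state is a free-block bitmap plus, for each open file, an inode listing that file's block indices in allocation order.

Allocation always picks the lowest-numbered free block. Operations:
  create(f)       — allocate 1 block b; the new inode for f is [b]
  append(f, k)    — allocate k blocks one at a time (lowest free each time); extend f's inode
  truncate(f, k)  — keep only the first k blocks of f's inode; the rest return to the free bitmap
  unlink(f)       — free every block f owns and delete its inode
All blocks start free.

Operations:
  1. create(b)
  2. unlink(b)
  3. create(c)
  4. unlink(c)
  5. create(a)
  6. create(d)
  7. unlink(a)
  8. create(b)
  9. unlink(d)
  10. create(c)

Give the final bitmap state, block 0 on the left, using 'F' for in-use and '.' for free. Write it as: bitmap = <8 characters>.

bitmap = FF......

[1] create(b) — b=0 (map F.......)
[2] unlink(b) —  (map ........)
[3] create(c) — c=0 (map F.......)
[4] unlink(c) —  (map ........)
[5] create(a) — a=0 (map F.......)
[6] create(d) — a=0 d=1 (map FF......)
[7] unlink(a) — d=1 (map .F......)
[8] create(b) — b=0 d=1 (map FF......)
[9] unlink(d) — b=0 (map F.......)
[10] create(c) — b=0 c=1 (map FF......)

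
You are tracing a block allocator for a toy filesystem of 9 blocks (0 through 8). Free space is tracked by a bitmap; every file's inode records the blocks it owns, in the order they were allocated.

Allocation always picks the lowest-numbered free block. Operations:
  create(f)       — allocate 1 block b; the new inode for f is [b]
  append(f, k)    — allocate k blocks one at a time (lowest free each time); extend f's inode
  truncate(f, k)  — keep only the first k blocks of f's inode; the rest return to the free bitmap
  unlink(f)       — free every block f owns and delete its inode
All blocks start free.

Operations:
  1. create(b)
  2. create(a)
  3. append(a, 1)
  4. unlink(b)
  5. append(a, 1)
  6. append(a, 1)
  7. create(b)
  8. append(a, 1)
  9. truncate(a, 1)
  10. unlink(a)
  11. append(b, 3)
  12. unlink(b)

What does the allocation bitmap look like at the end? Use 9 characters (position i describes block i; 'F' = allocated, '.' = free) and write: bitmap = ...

bitmap = .........

after create(b) → b:[0]  free=[F........]
after create(a) → a:[1], b:[0]  free=[FF.......]
after append(a, 1) → a:[1, 2], b:[0]  free=[FFF......]
after unlink(b) → a:[1, 2]  free=[.FF......]
after append(a, 1) → a:[1, 2, 0]  free=[FFF......]
after append(a, 1) → a:[1, 2, 0, 3]  free=[FFFF.....]
after create(b) → a:[1, 2, 0, 3], b:[4]  free=[FFFFF....]
after append(a, 1) → a:[1, 2, 0, 3, 5], b:[4]  free=[FFFFFF...]
after truncate(a, 1) → a:[1], b:[4]  free=[.F..F....]
after unlink(a) → b:[4]  free=[....F....]
after append(b, 3) → b:[4, 0, 1, 2]  free=[FFF.F....]
after unlink(b) →   free=[.........]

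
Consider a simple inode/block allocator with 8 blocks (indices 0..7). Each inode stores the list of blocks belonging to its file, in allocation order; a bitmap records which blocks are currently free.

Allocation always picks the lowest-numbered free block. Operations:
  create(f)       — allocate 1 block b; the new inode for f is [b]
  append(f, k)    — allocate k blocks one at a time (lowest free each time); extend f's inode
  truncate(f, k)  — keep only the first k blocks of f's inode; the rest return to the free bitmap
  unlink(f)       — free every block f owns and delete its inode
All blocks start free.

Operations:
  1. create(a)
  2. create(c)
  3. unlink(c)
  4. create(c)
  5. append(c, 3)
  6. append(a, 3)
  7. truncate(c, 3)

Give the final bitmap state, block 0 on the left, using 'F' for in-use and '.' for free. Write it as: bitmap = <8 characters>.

[1] create(a) — a=0 (map F.......)
[2] create(c) — a=0 c=1 (map FF......)
[3] unlink(c) — a=0 (map F.......)
[4] create(c) — a=0 c=1 (map FF......)
[5] append(c, 3) — a=0 c=1,2,3,4 (map FFFFF...)
[6] append(a, 3) — a=0,5,6,7 c=1,2,3,4 (map FFFFFFFF)
[7] truncate(c, 3) — a=0,5,6,7 c=1,2,3 (map FFFF.FFF)

bitmap = FFFF.FFF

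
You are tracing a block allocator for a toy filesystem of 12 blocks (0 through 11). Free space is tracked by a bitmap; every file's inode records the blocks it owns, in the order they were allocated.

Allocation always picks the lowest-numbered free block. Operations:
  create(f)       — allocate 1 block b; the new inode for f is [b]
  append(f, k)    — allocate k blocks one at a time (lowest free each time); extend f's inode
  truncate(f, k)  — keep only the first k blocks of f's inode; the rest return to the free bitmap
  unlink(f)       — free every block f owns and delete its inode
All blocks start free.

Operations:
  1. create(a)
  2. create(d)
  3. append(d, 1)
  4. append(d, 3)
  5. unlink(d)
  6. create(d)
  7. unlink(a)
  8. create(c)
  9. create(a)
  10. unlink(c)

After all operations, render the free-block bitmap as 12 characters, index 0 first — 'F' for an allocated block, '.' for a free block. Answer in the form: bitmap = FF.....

bitmap = .FF.........

[1] create(a) — a=0 (map F...........)
[2] create(d) — a=0 d=1 (map FF..........)
[3] append(d, 1) — a=0 d=1,2 (map FFF.........)
[4] append(d, 3) — a=0 d=1,2,3,4,5 (map FFFFFF......)
[5] unlink(d) — a=0 (map F...........)
[6] create(d) — a=0 d=1 (map FF..........)
[7] unlink(a) — d=1 (map .F..........)
[8] create(c) — c=0 d=1 (map FF..........)
[9] create(a) — a=2 c=0 d=1 (map FFF.........)
[10] unlink(c) — a=2 d=1 (map .FF.........)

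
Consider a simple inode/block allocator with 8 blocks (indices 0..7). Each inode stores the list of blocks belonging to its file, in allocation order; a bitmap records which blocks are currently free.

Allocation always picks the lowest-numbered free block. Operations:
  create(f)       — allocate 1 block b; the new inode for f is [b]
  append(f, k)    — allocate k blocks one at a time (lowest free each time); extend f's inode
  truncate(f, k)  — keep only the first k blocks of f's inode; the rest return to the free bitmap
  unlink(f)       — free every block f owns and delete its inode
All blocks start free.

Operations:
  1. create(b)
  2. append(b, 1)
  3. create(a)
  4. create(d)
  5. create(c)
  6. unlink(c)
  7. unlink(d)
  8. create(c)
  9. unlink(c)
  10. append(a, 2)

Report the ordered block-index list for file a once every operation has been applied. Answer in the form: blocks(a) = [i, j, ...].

blocks(a) = [2, 3, 4]

  1. create(b)  ⇒  F.......  {b→[0]}
  2. append(b, 1)  ⇒  FF......  {b→[0, 1]}
  3. create(a)  ⇒  FFF.....  {a→[2]; b→[0, 1]}
  4. create(d)  ⇒  FFFF....  {a→[2]; b→[0, 1]; d→[3]}
  5. create(c)  ⇒  FFFFF...  {a→[2]; b→[0, 1]; c→[4]; d→[3]}
  6. unlink(c)  ⇒  FFFF....  {a→[2]; b→[0, 1]; d→[3]}
  7. unlink(d)  ⇒  FFF.....  {a→[2]; b→[0, 1]}
  8. create(c)  ⇒  FFFF....  {a→[2]; b→[0, 1]; c→[3]}
  9. unlink(c)  ⇒  FFF.....  {a→[2]; b→[0, 1]}
  10. append(a, 2)  ⇒  FFFFF...  {a→[2, 3, 4]; b→[0, 1]}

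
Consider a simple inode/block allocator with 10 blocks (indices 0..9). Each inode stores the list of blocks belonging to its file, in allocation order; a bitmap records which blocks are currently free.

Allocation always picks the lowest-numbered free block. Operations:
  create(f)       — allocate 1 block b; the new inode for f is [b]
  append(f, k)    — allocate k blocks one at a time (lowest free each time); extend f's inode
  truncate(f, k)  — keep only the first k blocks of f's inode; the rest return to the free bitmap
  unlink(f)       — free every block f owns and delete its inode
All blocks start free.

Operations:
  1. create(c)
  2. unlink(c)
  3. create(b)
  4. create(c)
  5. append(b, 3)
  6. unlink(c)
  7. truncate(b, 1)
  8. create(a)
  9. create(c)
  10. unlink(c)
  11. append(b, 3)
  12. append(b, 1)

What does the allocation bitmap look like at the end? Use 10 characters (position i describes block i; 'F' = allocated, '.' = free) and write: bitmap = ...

after create(c) → c:[0]  free=[F.........]
after unlink(c) →   free=[..........]
after create(b) → b:[0]  free=[F.........]
after create(c) → b:[0], c:[1]  free=[FF........]
after append(b, 3) → b:[0, 2, 3, 4], c:[1]  free=[FFFFF.....]
after unlink(c) → b:[0, 2, 3, 4]  free=[F.FFF.....]
after truncate(b, 1) → b:[0]  free=[F.........]
after create(a) → a:[1], b:[0]  free=[FF........]
after create(c) → a:[1], b:[0], c:[2]  free=[FFF.......]
after unlink(c) → a:[1], b:[0]  free=[FF........]
after append(b, 3) → a:[1], b:[0, 2, 3, 4]  free=[FFFFF.....]
after append(b, 1) → a:[1], b:[0, 2, 3, 4, 5]  free=[FFFFFF....]

bitmap = FFFFFF....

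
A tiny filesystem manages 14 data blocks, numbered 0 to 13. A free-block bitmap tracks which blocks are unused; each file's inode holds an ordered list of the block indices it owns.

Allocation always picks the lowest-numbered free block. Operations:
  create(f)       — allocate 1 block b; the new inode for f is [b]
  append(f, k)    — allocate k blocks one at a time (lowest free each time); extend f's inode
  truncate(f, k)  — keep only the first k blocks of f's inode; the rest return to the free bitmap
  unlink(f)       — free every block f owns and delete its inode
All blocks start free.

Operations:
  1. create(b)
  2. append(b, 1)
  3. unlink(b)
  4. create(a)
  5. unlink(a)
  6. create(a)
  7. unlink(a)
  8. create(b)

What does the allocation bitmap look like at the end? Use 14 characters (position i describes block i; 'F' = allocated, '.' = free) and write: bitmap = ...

[1] create(b) — b=0 (map F.............)
[2] append(b, 1) — b=0,1 (map FF............)
[3] unlink(b) —  (map ..............)
[4] create(a) — a=0 (map F.............)
[5] unlink(a) —  (map ..............)
[6] create(a) — a=0 (map F.............)
[7] unlink(a) —  (map ..............)
[8] create(b) — b=0 (map F.............)

bitmap = F.............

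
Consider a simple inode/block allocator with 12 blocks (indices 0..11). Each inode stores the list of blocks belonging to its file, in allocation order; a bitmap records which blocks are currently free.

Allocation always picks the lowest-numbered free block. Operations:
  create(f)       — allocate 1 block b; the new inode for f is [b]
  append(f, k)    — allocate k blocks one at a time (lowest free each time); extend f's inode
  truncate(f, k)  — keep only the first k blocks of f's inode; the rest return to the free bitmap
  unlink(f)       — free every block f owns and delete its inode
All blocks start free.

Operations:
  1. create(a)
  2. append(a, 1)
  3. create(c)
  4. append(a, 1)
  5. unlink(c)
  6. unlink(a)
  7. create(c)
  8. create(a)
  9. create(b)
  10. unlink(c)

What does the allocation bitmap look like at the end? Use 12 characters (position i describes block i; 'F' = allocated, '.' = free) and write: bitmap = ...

bitmap = .FF.........

[1] create(a) — a=0 (map F...........)
[2] append(a, 1) — a=0,1 (map FF..........)
[3] create(c) — a=0,1 c=2 (map FFF.........)
[4] append(a, 1) — a=0,1,3 c=2 (map FFFF........)
[5] unlink(c) — a=0,1,3 (map FF.F........)
[6] unlink(a) —  (map ............)
[7] create(c) — c=0 (map F...........)
[8] create(a) — a=1 c=0 (map FF..........)
[9] create(b) — a=1 b=2 c=0 (map FFF.........)
[10] unlink(c) — a=1 b=2 (map .FF.........)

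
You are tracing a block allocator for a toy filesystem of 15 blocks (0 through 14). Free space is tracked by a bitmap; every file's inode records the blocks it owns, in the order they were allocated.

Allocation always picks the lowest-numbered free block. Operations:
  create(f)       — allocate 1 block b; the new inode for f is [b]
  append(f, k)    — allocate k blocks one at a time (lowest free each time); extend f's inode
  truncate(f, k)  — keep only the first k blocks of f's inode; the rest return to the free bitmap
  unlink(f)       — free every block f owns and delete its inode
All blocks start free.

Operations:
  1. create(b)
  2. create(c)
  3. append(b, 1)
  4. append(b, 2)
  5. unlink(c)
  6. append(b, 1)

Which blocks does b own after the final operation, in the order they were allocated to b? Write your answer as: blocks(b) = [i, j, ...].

create(b): bitmap=F.............. | b=[0]
create(c): bitmap=FF............. | b=[0] c=[1]
append(b, 1): bitmap=FFF............ | b=[0, 2] c=[1]
append(b, 2): bitmap=FFFFF.......... | b=[0, 2, 3, 4] c=[1]
unlink(c): bitmap=F.FFF.......... | b=[0, 2, 3, 4]
append(b, 1): bitmap=FFFFF.......... | b=[0, 2, 3, 4, 1]

blocks(b) = [0, 2, 3, 4, 1]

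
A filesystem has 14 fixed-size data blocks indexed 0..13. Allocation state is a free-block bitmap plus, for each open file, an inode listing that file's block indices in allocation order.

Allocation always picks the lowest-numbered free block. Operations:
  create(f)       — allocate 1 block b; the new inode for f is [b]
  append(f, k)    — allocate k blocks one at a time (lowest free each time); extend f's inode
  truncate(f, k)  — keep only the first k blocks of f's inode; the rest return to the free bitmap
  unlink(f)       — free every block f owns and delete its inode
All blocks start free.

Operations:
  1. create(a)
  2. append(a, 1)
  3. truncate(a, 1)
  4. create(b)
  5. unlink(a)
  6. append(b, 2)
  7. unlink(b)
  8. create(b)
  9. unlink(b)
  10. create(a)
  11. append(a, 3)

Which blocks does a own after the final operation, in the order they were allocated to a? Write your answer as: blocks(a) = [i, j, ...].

  1. create(a)  ⇒  F.............  {a→[0]}
  2. append(a, 1)  ⇒  FF............  {a→[0, 1]}
  3. truncate(a, 1)  ⇒  F.............  {a→[0]}
  4. create(b)  ⇒  FF............  {a→[0]; b→[1]}
  5. unlink(a)  ⇒  .F............  {b→[1]}
  6. append(b, 2)  ⇒  FFF...........  {b→[1, 0, 2]}
  7. unlink(b)  ⇒  ..............  {}
  8. create(b)  ⇒  F.............  {b→[0]}
  9. unlink(b)  ⇒  ..............  {}
  10. create(a)  ⇒  F.............  {a→[0]}
  11. append(a, 3)  ⇒  FFFF..........  {a→[0, 1, 2, 3]}

blocks(a) = [0, 1, 2, 3]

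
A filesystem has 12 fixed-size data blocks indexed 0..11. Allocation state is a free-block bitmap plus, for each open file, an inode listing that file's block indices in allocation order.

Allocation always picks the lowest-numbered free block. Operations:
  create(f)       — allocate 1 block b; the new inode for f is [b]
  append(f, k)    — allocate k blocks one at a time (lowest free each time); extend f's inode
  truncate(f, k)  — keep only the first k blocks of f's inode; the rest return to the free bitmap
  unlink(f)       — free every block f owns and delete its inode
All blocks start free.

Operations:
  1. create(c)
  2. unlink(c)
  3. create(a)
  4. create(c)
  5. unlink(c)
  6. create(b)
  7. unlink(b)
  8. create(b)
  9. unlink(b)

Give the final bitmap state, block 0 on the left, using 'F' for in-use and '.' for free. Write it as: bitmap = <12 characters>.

  1. create(c)  ⇒  F...........  {c→[0]}
  2. unlink(c)  ⇒  ............  {}
  3. create(a)  ⇒  F...........  {a→[0]}
  4. create(c)  ⇒  FF..........  {a→[0]; c→[1]}
  5. unlink(c)  ⇒  F...........  {a→[0]}
  6. create(b)  ⇒  FF..........  {a→[0]; b→[1]}
  7. unlink(b)  ⇒  F...........  {a→[0]}
  8. create(b)  ⇒  FF..........  {a→[0]; b→[1]}
  9. unlink(b)  ⇒  F...........  {a→[0]}

bitmap = F...........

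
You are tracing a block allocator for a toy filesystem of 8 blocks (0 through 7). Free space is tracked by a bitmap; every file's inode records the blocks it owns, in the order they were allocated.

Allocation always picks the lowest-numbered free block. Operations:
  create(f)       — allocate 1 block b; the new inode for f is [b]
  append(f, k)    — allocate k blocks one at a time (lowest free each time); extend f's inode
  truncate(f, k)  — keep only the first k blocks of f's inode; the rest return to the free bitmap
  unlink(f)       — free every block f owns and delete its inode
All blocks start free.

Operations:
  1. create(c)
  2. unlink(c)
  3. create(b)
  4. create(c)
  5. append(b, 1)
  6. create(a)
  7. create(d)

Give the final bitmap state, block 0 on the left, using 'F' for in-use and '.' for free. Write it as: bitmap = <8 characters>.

bitmap = FFFFF...

after create(c) → c:[0]  free=[F.......]
after unlink(c) →   free=[........]
after create(b) → b:[0]  free=[F.......]
after create(c) → b:[0], c:[1]  free=[FF......]
after append(b, 1) → b:[0, 2], c:[1]  free=[FFF.....]
after create(a) → a:[3], b:[0, 2], c:[1]  free=[FFFF....]
after create(d) → a:[3], b:[0, 2], c:[1], d:[4]  free=[FFFFF...]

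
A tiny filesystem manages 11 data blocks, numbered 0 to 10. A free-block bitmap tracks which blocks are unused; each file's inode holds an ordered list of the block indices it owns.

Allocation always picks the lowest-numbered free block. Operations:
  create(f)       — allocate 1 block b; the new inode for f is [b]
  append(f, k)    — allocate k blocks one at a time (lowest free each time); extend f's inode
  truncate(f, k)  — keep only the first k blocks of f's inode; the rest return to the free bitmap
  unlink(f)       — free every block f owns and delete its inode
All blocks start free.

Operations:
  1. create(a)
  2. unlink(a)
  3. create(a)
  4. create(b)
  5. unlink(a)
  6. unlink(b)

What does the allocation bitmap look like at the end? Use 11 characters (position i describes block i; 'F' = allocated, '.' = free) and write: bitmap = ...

bitmap = ...........

  1. create(a)  ⇒  F..........  {a→[0]}
  2. unlink(a)  ⇒  ...........  {}
  3. create(a)  ⇒  F..........  {a→[0]}
  4. create(b)  ⇒  FF.........  {a→[0]; b→[1]}
  5. unlink(a)  ⇒  .F.........  {b→[1]}
  6. unlink(b)  ⇒  ...........  {}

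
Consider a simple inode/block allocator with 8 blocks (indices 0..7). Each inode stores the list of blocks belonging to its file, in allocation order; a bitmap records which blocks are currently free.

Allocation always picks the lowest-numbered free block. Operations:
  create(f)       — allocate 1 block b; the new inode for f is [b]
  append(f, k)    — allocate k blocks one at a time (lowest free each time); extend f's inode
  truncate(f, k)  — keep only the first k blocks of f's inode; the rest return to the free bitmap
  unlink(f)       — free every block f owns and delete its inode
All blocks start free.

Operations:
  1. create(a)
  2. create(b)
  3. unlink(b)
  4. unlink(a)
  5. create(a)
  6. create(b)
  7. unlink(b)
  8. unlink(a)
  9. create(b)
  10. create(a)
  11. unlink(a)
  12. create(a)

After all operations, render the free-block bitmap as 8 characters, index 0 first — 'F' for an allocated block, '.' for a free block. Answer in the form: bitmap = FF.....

create(a): bitmap=F....... | a=[0]
create(b): bitmap=FF...... | a=[0] b=[1]
unlink(b): bitmap=F....... | a=[0]
unlink(a): bitmap=........ | 
create(a): bitmap=F....... | a=[0]
create(b): bitmap=FF...... | a=[0] b=[1]
unlink(b): bitmap=F....... | a=[0]
unlink(a): bitmap=........ | 
create(b): bitmap=F....... | b=[0]
create(a): bitmap=FF...... | a=[1] b=[0]
unlink(a): bitmap=F....... | b=[0]
create(a): bitmap=FF...... | a=[1] b=[0]

bitmap = FF......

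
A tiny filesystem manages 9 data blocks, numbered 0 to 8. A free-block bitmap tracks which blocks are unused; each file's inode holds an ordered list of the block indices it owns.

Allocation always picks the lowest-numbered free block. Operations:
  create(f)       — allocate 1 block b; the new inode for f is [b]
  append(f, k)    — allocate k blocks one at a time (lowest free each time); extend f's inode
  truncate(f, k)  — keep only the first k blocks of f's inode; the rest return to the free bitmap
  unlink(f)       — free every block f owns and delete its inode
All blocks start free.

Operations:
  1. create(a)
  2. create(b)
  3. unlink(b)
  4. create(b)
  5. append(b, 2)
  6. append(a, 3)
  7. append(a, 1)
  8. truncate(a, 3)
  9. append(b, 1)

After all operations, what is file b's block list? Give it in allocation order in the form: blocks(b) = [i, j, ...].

after create(a) → a:[0]  free=[F........]
after create(b) → a:[0], b:[1]  free=[FF.......]
after unlink(b) → a:[0]  free=[F........]
after create(b) → a:[0], b:[1]  free=[FF.......]
after append(b, 2) → a:[0], b:[1, 2, 3]  free=[FFFF.....]
after append(a, 3) → a:[0, 4, 5, 6], b:[1, 2, 3]  free=[FFFFFFF..]
after append(a, 1) → a:[0, 4, 5, 6, 7], b:[1, 2, 3]  free=[FFFFFFFF.]
after truncate(a, 3) → a:[0, 4, 5], b:[1, 2, 3]  free=[FFFFFF...]
after append(b, 1) → a:[0, 4, 5], b:[1, 2, 3, 6]  free=[FFFFFFF..]

blocks(b) = [1, 2, 3, 6]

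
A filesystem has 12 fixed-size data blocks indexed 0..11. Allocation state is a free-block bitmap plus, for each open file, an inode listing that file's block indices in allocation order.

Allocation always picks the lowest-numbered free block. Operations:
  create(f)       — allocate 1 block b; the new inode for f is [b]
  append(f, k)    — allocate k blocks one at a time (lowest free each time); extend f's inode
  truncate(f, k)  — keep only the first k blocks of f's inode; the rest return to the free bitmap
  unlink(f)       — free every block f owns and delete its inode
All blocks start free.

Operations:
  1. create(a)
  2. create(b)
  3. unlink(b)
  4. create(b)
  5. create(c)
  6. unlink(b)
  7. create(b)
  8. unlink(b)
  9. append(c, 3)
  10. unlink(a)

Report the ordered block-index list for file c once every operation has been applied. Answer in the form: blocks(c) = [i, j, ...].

  1. create(a)  ⇒  F...........  {a→[0]}
  2. create(b)  ⇒  FF..........  {a→[0]; b→[1]}
  3. unlink(b)  ⇒  F...........  {a→[0]}
  4. create(b)  ⇒  FF..........  {a→[0]; b→[1]}
  5. create(c)  ⇒  FFF.........  {a→[0]; b→[1]; c→[2]}
  6. unlink(b)  ⇒  F.F.........  {a→[0]; c→[2]}
  7. create(b)  ⇒  FFF.........  {a→[0]; b→[1]; c→[2]}
  8. unlink(b)  ⇒  F.F.........  {a→[0]; c→[2]}
  9. append(c, 3)  ⇒  FFFFF.......  {a→[0]; c→[2, 1, 3, 4]}
  10. unlink(a)  ⇒  .FFFF.......  {c→[2, 1, 3, 4]}

blocks(c) = [2, 1, 3, 4]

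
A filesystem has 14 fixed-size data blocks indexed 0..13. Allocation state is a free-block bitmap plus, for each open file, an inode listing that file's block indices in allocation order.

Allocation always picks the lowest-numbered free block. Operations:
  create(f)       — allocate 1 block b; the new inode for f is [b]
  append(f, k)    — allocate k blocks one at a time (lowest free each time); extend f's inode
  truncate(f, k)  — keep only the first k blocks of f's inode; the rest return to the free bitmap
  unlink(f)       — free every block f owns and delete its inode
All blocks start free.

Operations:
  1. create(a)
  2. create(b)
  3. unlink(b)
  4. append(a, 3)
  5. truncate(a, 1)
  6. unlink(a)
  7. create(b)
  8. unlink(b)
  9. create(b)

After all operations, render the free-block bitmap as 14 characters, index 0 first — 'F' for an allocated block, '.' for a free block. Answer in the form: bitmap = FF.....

  1. create(a)  ⇒  F.............  {a→[0]}
  2. create(b)  ⇒  FF............  {a→[0]; b→[1]}
  3. unlink(b)  ⇒  F.............  {a→[0]}
  4. append(a, 3)  ⇒  FFFF..........  {a→[0, 1, 2, 3]}
  5. truncate(a, 1)  ⇒  F.............  {a→[0]}
  6. unlink(a)  ⇒  ..............  {}
  7. create(b)  ⇒  F.............  {b→[0]}
  8. unlink(b)  ⇒  ..............  {}
  9. create(b)  ⇒  F.............  {b→[0]}

bitmap = F.............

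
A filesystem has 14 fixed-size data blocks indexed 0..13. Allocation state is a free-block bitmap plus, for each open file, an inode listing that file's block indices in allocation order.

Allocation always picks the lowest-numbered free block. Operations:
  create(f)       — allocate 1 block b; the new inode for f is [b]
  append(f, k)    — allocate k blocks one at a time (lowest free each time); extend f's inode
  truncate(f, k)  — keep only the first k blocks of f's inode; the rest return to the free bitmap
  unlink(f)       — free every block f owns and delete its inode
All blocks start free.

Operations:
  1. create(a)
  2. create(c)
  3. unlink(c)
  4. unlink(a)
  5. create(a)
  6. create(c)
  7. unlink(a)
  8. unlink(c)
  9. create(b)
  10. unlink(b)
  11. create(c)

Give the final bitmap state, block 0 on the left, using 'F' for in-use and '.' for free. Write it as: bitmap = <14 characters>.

bitmap = F.............

[1] create(a) — a=0 (map F.............)
[2] create(c) — a=0 c=1 (map FF............)
[3] unlink(c) — a=0 (map F.............)
[4] unlink(a) —  (map ..............)
[5] create(a) — a=0 (map F.............)
[6] create(c) — a=0 c=1 (map FF............)
[7] unlink(a) — c=1 (map .F............)
[8] unlink(c) —  (map ..............)
[9] create(b) — b=0 (map F.............)
[10] unlink(b) —  (map ..............)
[11] create(c) — c=0 (map F.............)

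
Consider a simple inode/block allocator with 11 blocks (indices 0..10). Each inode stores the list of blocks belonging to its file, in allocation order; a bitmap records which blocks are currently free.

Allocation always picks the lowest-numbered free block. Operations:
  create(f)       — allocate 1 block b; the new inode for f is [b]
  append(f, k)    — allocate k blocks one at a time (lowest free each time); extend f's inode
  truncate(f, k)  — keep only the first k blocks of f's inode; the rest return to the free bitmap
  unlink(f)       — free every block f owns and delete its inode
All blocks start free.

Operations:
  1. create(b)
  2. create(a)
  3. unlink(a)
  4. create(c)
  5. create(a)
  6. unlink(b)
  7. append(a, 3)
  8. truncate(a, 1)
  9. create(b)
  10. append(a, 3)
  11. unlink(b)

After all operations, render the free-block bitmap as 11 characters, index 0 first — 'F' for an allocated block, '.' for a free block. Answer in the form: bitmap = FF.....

[1] create(b) — b=0 (map F..........)
[2] create(a) — a=1 b=0 (map FF.........)
[3] unlink(a) — b=0 (map F..........)
[4] create(c) — b=0 c=1 (map FF.........)
[5] create(a) — a=2 b=0 c=1 (map FFF........)
[6] unlink(b) — a=2 c=1 (map .FF........)
[7] append(a, 3) — a=2,0,3,4 c=1 (map FFFFF......)
[8] truncate(a, 1) — a=2 c=1 (map .FF........)
[9] create(b) — a=2 b=0 c=1 (map FFF........)
[10] append(a, 3) — a=2,3,4,5 b=0 c=1 (map FFFFFF.....)
[11] unlink(b) — a=2,3,4,5 c=1 (map .FFFFF.....)

bitmap = .FFFFF.....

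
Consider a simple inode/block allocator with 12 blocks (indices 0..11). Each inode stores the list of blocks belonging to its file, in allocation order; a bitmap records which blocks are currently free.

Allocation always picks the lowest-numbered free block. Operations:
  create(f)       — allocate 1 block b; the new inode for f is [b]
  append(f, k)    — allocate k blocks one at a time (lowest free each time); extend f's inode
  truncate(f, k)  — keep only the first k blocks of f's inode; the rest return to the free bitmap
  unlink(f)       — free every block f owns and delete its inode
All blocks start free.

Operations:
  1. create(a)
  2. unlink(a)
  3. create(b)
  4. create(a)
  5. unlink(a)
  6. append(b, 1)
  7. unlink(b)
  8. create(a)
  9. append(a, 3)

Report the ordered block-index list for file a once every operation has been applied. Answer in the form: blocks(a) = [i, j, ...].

blocks(a) = [0, 1, 2, 3]

after create(a) → a:[0]  free=[F...........]
after unlink(a) →   free=[............]
after create(b) → b:[0]  free=[F...........]
after create(a) → a:[1], b:[0]  free=[FF..........]
after unlink(a) → b:[0]  free=[F...........]
after append(b, 1) → b:[0, 1]  free=[FF..........]
after unlink(b) →   free=[............]
after create(a) → a:[0]  free=[F...........]
after append(a, 3) → a:[0, 1, 2, 3]  free=[FFFF........]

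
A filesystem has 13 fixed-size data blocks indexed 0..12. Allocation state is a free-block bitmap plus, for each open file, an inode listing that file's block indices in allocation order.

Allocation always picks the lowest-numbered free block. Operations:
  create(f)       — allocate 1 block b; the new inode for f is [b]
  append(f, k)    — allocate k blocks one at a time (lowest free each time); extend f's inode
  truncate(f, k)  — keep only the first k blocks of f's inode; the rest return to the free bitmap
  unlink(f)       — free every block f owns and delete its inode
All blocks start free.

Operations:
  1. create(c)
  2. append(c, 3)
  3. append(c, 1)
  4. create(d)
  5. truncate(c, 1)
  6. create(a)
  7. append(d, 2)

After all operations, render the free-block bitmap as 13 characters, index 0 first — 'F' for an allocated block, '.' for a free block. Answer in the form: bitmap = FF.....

[1] create(c) — c=0 (map F............)
[2] append(c, 3) — c=0,1,2,3 (map FFFF.........)
[3] append(c, 1) — c=0,1,2,3,4 (map FFFFF........)
[4] create(d) — c=0,1,2,3,4 d=5 (map FFFFFF.......)
[5] truncate(c, 1) — c=0 d=5 (map F....F.......)
[6] create(a) — a=1 c=0 d=5 (map FF...F.......)
[7] append(d, 2) — a=1 c=0 d=5,2,3 (map FFFF.F.......)

bitmap = FFFF.F.......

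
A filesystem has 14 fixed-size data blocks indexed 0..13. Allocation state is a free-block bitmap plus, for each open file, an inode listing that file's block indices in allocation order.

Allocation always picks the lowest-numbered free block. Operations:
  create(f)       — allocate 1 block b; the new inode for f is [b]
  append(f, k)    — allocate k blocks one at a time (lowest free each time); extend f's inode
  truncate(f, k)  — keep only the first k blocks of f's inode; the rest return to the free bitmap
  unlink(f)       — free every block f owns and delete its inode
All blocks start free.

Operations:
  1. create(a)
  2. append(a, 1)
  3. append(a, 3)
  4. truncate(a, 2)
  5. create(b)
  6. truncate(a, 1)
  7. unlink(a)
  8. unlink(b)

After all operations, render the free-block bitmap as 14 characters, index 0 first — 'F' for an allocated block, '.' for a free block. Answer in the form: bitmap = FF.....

[1] create(a) — a=0 (map F.............)
[2] append(a, 1) — a=0,1 (map FF............)
[3] append(a, 3) — a=0,1,2,3,4 (map FFFFF.........)
[4] truncate(a, 2) — a=0,1 (map FF............)
[5] create(b) — a=0,1 b=2 (map FFF...........)
[6] truncate(a, 1) — a=0 b=2 (map F.F...........)
[7] unlink(a) — b=2 (map ..F...........)
[8] unlink(b) —  (map ..............)

bitmap = ..............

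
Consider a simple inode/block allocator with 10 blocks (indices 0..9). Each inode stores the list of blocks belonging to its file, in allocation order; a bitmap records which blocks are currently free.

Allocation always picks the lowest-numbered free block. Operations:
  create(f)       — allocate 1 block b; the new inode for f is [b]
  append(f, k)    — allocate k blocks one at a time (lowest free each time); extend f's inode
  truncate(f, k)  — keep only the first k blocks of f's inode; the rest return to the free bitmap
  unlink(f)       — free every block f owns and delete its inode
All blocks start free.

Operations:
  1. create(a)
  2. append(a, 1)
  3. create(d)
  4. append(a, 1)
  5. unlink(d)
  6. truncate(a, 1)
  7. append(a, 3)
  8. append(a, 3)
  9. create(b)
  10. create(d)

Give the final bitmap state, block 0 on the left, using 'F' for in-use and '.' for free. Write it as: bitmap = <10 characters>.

bitmap = FFFFFFFFF.

after create(a) → a:[0]  free=[F.........]
after append(a, 1) → a:[0, 1]  free=[FF........]
after create(d) → a:[0, 1], d:[2]  free=[FFF.......]
after append(a, 1) → a:[0, 1, 3], d:[2]  free=[FFFF......]
after unlink(d) → a:[0, 1, 3]  free=[FF.F......]
after truncate(a, 1) → a:[0]  free=[F.........]
after append(a, 3) → a:[0, 1, 2, 3]  free=[FFFF......]
after append(a, 3) → a:[0, 1, 2, 3, 4, 5, 6]  free=[FFFFFFF...]
after create(b) → a:[0, 1, 2, 3, 4, 5, 6], b:[7]  free=[FFFFFFFF..]
after create(d) → a:[0, 1, 2, 3, 4, 5, 6], b:[7], d:[8]  free=[FFFFFFFFF.]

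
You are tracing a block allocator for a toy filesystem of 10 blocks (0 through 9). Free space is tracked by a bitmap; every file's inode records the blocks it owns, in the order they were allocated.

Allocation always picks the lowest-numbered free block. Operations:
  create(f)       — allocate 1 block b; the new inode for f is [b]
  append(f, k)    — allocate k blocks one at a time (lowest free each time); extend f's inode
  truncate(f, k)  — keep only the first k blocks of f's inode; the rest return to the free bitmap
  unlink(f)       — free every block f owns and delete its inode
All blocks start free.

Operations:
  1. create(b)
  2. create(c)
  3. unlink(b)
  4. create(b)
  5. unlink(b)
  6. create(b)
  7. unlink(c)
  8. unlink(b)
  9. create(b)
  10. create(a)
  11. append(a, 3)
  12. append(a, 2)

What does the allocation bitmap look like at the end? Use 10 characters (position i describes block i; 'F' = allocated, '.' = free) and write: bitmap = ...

bitmap = FFFFFFF...

create(b): bitmap=F......... | b=[0]
create(c): bitmap=FF........ | b=[0] c=[1]
unlink(b): bitmap=.F........ | c=[1]
create(b): bitmap=FF........ | b=[0] c=[1]
unlink(b): bitmap=.F........ | c=[1]
create(b): bitmap=FF........ | b=[0] c=[1]
unlink(c): bitmap=F......... | b=[0]
unlink(b): bitmap=.......... | 
create(b): bitmap=F......... | b=[0]
create(a): bitmap=FF........ | a=[1] b=[0]
append(a, 3): bitmap=FFFFF..... | a=[1, 2, 3, 4] b=[0]
append(a, 2): bitmap=FFFFFFF... | a=[1, 2, 3, 4, 5, 6] b=[0]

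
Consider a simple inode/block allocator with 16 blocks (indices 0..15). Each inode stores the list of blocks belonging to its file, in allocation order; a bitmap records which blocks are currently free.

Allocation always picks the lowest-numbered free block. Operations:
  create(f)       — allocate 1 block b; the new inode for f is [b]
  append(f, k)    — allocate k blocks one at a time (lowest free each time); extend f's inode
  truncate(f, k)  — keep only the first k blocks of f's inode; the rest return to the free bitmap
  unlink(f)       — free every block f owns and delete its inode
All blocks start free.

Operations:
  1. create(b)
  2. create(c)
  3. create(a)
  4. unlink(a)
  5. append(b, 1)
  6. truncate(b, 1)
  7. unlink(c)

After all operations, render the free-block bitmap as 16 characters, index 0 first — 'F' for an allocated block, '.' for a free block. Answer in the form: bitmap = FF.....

  1. create(b)  ⇒  F...............  {b→[0]}
  2. create(c)  ⇒  FF..............  {b→[0]; c→[1]}
  3. create(a)  ⇒  FFF.............  {a→[2]; b→[0]; c→[1]}
  4. unlink(a)  ⇒  FF..............  {b→[0]; c→[1]}
  5. append(b, 1)  ⇒  FFF.............  {b→[0, 2]; c→[1]}
  6. truncate(b, 1)  ⇒  FF..............  {b→[0]; c→[1]}
  7. unlink(c)  ⇒  F...............  {b→[0]}

bitmap = F...............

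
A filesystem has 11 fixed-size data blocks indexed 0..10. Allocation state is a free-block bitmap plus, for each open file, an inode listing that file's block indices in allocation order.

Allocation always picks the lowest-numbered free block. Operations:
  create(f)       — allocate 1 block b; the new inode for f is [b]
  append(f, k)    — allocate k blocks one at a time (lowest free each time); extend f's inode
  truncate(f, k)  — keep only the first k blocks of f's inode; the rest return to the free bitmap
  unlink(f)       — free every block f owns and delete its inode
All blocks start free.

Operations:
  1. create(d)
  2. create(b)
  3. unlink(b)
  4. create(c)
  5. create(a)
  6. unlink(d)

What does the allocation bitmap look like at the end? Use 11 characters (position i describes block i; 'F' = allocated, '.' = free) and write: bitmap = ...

bitmap = .FF........

  1. create(d)  ⇒  F..........  {d→[0]}
  2. create(b)  ⇒  FF.........  {b→[1]; d→[0]}
  3. unlink(b)  ⇒  F..........  {d→[0]}
  4. create(c)  ⇒  FF.........  {c→[1]; d→[0]}
  5. create(a)  ⇒  FFF........  {a→[2]; c→[1]; d→[0]}
  6. unlink(d)  ⇒  .FF........  {a→[2]; c→[1]}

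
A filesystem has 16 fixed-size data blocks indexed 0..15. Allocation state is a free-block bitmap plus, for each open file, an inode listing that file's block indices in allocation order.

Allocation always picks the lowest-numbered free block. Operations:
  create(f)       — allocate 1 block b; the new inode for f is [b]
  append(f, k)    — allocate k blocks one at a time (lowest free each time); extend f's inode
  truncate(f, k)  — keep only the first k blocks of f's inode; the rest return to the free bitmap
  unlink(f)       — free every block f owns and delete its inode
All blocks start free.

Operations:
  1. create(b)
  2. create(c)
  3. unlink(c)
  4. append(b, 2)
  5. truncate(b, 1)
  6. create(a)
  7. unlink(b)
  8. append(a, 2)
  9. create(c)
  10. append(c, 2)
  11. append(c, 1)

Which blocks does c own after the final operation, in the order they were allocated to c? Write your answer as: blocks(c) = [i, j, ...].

  1. create(b)  ⇒  F...............  {b→[0]}
  2. create(c)  ⇒  FF..............  {b→[0]; c→[1]}
  3. unlink(c)  ⇒  F...............  {b→[0]}
  4. append(b, 2)  ⇒  FFF.............  {b→[0, 1, 2]}
  5. truncate(b, 1)  ⇒  F...............  {b→[0]}
  6. create(a)  ⇒  FF..............  {a→[1]; b→[0]}
  7. unlink(b)  ⇒  .F..............  {a→[1]}
  8. append(a, 2)  ⇒  FFF.............  {a→[1, 0, 2]}
  9. create(c)  ⇒  FFFF............  {a→[1, 0, 2]; c→[3]}
  10. append(c, 2)  ⇒  FFFFFF..........  {a→[1, 0, 2]; c→[3, 4, 5]}
  11. append(c, 1)  ⇒  FFFFFFF.........  {a→[1, 0, 2]; c→[3, 4, 5, 6]}

blocks(c) = [3, 4, 5, 6]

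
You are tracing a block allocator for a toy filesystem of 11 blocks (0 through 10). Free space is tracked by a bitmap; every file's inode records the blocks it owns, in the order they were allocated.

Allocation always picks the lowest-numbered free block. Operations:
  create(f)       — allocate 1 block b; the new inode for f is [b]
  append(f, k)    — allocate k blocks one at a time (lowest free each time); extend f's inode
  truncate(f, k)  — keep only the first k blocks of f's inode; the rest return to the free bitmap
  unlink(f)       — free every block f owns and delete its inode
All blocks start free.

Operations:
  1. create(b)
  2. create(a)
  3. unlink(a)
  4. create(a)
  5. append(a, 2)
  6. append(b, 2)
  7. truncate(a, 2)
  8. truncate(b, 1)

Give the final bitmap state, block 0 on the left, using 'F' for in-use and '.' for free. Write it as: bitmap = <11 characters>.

bitmap = FFF........

[1] create(b) — b=0 (map F..........)
[2] create(a) — a=1 b=0 (map FF.........)
[3] unlink(a) — b=0 (map F..........)
[4] create(a) — a=1 b=0 (map FF.........)
[5] append(a, 2) — a=1,2,3 b=0 (map FFFF.......)
[6] append(b, 2) — a=1,2,3 b=0,4,5 (map FFFFFF.....)
[7] truncate(a, 2) — a=1,2 b=0,4,5 (map FFF.FF.....)
[8] truncate(b, 1) — a=1,2 b=0 (map FFF........)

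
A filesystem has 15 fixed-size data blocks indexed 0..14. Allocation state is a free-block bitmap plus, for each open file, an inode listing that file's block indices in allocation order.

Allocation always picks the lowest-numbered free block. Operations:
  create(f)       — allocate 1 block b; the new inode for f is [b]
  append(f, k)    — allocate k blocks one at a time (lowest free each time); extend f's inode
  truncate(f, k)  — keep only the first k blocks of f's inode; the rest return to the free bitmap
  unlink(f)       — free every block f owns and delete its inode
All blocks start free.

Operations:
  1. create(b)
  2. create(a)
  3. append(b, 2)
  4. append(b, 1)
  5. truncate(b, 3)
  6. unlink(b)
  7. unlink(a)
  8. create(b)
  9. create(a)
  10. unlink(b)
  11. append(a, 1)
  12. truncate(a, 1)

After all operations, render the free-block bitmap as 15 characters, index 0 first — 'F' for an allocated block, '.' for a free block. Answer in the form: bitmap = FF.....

create(b): bitmap=F.............. | b=[0]
create(a): bitmap=FF............. | a=[1] b=[0]
append(b, 2): bitmap=FFFF........... | a=[1] b=[0, 2, 3]
append(b, 1): bitmap=FFFFF.......... | a=[1] b=[0, 2, 3, 4]
truncate(b, 3): bitmap=FFFF........... | a=[1] b=[0, 2, 3]
unlink(b): bitmap=.F............. | a=[1]
unlink(a): bitmap=............... | 
create(b): bitmap=F.............. | b=[0]
create(a): bitmap=FF............. | a=[1] b=[0]
unlink(b): bitmap=.F............. | a=[1]
append(a, 1): bitmap=FF............. | a=[1, 0]
truncate(a, 1): bitmap=.F............. | a=[1]

bitmap = .F.............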